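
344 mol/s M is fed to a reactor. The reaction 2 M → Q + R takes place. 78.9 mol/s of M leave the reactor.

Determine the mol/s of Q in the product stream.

For M: n = n₀ − 2ξ → 78.9 = 344 − 2ξ, giving ξ = 132.6 mol/s.
Outlet amounts (n = n₀ + ν ξ):
  M: 344 − 2(132.6) = 78.9
  Q: 0 + 1(132.6) = 132.6
  R: 0 + 1(132.6) = 132.6

133 mol/s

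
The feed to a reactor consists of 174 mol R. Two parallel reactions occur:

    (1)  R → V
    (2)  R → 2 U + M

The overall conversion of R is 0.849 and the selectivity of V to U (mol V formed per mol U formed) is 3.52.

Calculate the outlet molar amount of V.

Conversion of R: R consumed = 0.849 × 174 = 147.7 mol = 1ξ₁ + 1ξ₂.
Selectivity: 1ξ₁ / (2ξ₂) = 3.52 → ξ₁ = 7.04 ξ₂.
Substitute: (1·7.04 + 1) ξ₂ = 147.7 → ξ₂ = 18.37 mol, ξ₁ = 129.4 mol.
Outlet amounts (n = n₀ + Σ ν·ξ):
  R: 174 − 1(129.4) − 1(18.37) = 26.27
  V: 0 + 1(129.4) = 129.4
  U: 0 + 2(18.37) = 36.75
  M: 0 + 1(18.37) = 18.37

129 mol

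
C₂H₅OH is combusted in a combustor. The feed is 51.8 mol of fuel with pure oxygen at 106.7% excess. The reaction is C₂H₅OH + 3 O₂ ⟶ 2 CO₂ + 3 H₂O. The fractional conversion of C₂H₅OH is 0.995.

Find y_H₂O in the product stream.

Stoichiometric O₂ = 3 × 51.8 = 155.4 mol; O₂ fed = 155.4 × 2.067 = 321.2 mol.
Fuel reacted = 0.995 × 51.8 → ξ = 51.54 mol.
Outlet (n = n₀ + ν ξ):
  C₂H₅OH: 51.8 − 1(51.54) = 0.259
  O₂: 321.2 − 3(51.54) = 166.6
  CO₂: 0 + 2(51.54) = 103.1
  H₂O: 0 + 3(51.54) = 154.6
Total out = 424.6 mol; y_H₂O = 154.6 / 424.6 = 0.3642.

0.364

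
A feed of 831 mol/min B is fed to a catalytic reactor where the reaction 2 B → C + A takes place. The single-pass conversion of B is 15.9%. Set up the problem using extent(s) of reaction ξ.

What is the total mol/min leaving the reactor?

831 mol/min

B reacted = 0.159 × 831 = 132.1 mol/min; ν_B = −2, so ξ = 132.1/2 = 66.06 mol/min.
Outlet amounts (n = n₀ + ν ξ):
  B: 831 − 2(66.06) = 698.9
  C: 0 + 1(66.06) = 66.06
  A: 0 + 1(66.06) = 66.06
Total out = 698.9 + 66.06 + 66.06 = 831 mol/min.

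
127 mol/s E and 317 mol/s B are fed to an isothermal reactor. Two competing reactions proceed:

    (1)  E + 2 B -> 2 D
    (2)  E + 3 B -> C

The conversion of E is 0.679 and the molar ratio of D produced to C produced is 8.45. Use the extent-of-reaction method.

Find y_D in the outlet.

0.429

Conversion of E: E consumed = 0.679 × 127 = 86.23 mol/s = 1ξ₁ + 1ξ₂.
Selectivity: 2ξ₁ / (1ξ₂) = 8.45 → ξ₁ = 4.225 ξ₂.
Substitute: (1·4.225 + 1) ξ₂ = 86.23 → ξ₂ = 16.5 mol/s, ξ₁ = 69.73 mol/s.
Outlet amounts (n = n₀ + Σ ν·ξ):
  E: 127 − 1(69.73) − 1(16.5) = 40.77
  B: 317 − 2(69.73) − 3(16.5) = 128
  D: 0 + 2(69.73) = 139.5
  C: 0 + 1(16.5) = 16.5
Total out = 324.8 mol/s; y_D = 139.5 / 324.8 = 0.4294.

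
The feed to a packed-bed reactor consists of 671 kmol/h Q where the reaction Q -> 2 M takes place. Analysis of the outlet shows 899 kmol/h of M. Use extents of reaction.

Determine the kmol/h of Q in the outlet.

222 kmol/h

For M: n = n₀ + 2ξ → 899 = 0 + 2ξ, giving ξ = 449.5 kmol/h.
Outlet amounts (n = n₀ + ν ξ):
  Q: 671 − 1(449.5) = 221.5
  M: 0 + 2(449.5) = 899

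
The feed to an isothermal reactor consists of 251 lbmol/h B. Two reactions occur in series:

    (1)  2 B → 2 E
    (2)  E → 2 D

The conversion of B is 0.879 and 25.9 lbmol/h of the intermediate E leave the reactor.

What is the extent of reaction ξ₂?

Conversion of B: B consumed = 2ξ₁ = 0.879 × 251 → ξ₁ = 110.3 lbmol/h.
E balance: n_E = 0 + 2ξ₁ − 1ξ₂ = 25.9 → ξ₂ = (2·110.3 − 25.9)/1 = 194.7 lbmol/h.
Outlet amounts (n = n₀ + Σ ν·ξ):
  B: 251 − 2(110.3) = 30.37
  E: 0 + 2(110.3) − 1(194.7) = 25.9
  D: 0 + 2(194.7) = 389.5

ξ₂ = 195 lbmol/h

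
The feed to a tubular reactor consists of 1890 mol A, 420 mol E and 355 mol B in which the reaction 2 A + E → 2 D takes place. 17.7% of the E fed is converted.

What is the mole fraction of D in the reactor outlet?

E reacted = 0.177 × 420 = 74.34 mol; ν_E = −1, so ξ = 74.34/1 = 74.34 mol.
Outlet amounts (n = n₀ + ν ξ):
  A: 1890 − 2(74.34) = 1741
  E: 420 − 1(74.34) = 345.7
  D: 0 + 2(74.34) = 148.7
  B: 355 (inert)
Total out = 2591 mol; y_D = 148.7 / 2591 = 0.05739.

0.0574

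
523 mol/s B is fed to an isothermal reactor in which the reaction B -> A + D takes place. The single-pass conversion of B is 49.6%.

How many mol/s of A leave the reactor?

259 mol/s

B reacted = 0.496 × 523 = 259.4 mol/s; ν_B = −1, so ξ = 259.4/1 = 259.4 mol/s.
Outlet amounts (n = n₀ + ν ξ):
  B: 523 − 1(259.4) = 263.6
  A: 0 + 1(259.4) = 259.4
  D: 0 + 1(259.4) = 259.4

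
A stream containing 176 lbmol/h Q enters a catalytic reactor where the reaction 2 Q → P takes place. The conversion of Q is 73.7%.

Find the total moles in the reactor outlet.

Q reacted = 0.737 × 176 = 129.7 lbmol/h; ν_Q = −2, so ξ = 129.7/2 = 64.86 lbmol/h.
Outlet amounts (n = n₀ + ν ξ):
  Q: 176 − 2(64.86) = 46.29
  P: 0 + 1(64.86) = 64.86
Total out = 46.29 + 64.86 = 111.1 lbmol/h.

111 lbmol/h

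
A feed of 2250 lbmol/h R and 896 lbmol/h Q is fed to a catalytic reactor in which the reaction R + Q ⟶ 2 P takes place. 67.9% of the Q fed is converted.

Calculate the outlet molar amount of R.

1640 lbmol/h

Q reacted = 0.679 × 896 = 608.4 lbmol/h; ν_Q = −1, so ξ = 608.4/1 = 608.4 lbmol/h.
Outlet amounts (n = n₀ + ν ξ):
  R: 2250 − 1(608.4) = 1642
  Q: 896 − 1(608.4) = 287.6
  P: 0 + 2(608.4) = 1217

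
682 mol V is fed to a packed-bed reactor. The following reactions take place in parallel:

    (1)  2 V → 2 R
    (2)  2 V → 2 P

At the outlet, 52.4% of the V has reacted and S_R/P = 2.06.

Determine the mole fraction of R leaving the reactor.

Conversion of V: V consumed = 0.524 × 682 = 357.4 mol = 2ξ₁ + 2ξ₂.
Selectivity: 2ξ₁ / (2ξ₂) = 2.06 → ξ₁ = 2.06 ξ₂.
Substitute: (2·2.06 + 2) ξ₂ = 357.4 → ξ₂ = 58.39 mol, ξ₁ = 120.3 mol.
Outlet amounts (n = n₀ + Σ ν·ξ):
  V: 682 − 2(120.3) − 2(58.39) = 324.6
  R: 0 + 2(120.3) = 240.6
  P: 0 + 2(58.39) = 116.8
Total out = 682 mol; y_R = 240.6 / 682 = 0.3528.

0.353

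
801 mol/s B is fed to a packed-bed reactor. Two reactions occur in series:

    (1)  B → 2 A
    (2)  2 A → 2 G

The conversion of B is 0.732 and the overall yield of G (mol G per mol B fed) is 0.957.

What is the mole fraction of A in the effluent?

Conversion of B: B consumed = 1ξ₁ = 0.732 × 801 → ξ₁ = 586.3 mol/s.
Yield of G: 2ξ₂ / 801 = 0.957 → ξ₂ = 383.3 mol/s.
Outlet amounts (n = n₀ + Σ ν·ξ):
  B: 801 − 1(586.3) = 214.7
  A: 0 + 2(586.3) − 2(383.3) = 406.1
  G: 0 + 2(383.3) = 766.6
Total out = 1387 mol/s; y_A = 406.1 / 1387 = 0.2927.

0.293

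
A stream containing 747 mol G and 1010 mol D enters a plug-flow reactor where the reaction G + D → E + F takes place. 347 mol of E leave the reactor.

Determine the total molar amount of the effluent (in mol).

For E: n = n₀ + 1ξ → 347 = 0 + 1ξ, giving ξ = 347 mol.
Outlet amounts (n = n₀ + ν ξ):
  G: 747 − 1(347) = 400
  D: 1010 − 1(347) = 663
  E: 0 + 1(347) = 347
  F: 0 + 1(347) = 347
Total out = 400 + 663 + 347 + 347 = 1757 mol.

1760 mol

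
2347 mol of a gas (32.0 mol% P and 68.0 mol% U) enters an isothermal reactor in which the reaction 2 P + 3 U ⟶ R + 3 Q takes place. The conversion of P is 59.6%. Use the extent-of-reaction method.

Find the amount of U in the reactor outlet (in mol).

925 mol

P reacted = 0.596 × 751 = 447.6 mol; ν_P = −2, so ξ = 447.6/2 = 223.8 mol.
Outlet amounts (n = n₀ + ν ξ):
  P: 751 − 2(223.8) = 303.4
  U: 1596 − 3(223.8) = 924.5
  R: 0 + 1(223.8) = 223.8
  Q: 0 + 3(223.8) = 671.4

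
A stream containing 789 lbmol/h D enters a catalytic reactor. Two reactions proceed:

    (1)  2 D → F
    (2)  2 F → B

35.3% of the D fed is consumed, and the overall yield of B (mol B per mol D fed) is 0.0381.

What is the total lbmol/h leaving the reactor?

Conversion of D: D consumed = 2ξ₁ = 0.353 × 789 → ξ₁ = 139.3 lbmol/h.
Yield of B: 1ξ₂ / 789 = 0.0381 → ξ₂ = 30.06 lbmol/h.
Outlet amounts (n = n₀ + Σ ν·ξ):
  D: 789 − 2(139.3) = 510.5
  F: 0 + 1(139.3) − 2(30.06) = 79.14
  B: 0 + 1(30.06) = 30.06
Total out = 510.5 + 79.14 + 30.06 = 619.7 lbmol/h.

620 lbmol/h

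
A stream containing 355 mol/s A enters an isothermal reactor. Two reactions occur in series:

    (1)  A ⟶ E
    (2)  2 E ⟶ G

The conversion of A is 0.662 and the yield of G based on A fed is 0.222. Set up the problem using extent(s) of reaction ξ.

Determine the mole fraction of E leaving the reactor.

0.28

Conversion of A: A consumed = 1ξ₁ = 0.662 × 355 → ξ₁ = 235 mol/s.
Yield of G: 1ξ₂ / 355 = 0.222 → ξ₂ = 78.81 mol/s.
Outlet amounts (n = n₀ + Σ ν·ξ):
  A: 355 − 1(235) = 120
  E: 0 + 1(235) − 2(78.81) = 77.39
  G: 0 + 1(78.81) = 78.81
Total out = 276.2 mol/s; y_E = 77.39 / 276.2 = 0.2802.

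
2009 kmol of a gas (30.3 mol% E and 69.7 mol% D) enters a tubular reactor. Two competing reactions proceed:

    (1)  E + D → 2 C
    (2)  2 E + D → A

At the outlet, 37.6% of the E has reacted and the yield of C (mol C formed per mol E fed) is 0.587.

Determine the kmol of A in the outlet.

Yield of C: 2ξ₁ / 608.7 = 0.587 → ξ₁ = 178.7 kmol.
Conversion of E: 1ξ₁ + 2ξ₂ = 0.376 × 608.7 = 228.9 → ξ₂ = 25.11 kmol.
Outlet amounts (n = n₀ + Σ ν·ξ):
  E: 608.7 − 1(178.7) − 2(25.11) = 379.8
  D: 1400 − 1(178.7) − 1(25.11) = 1197
  C: 0 + 2(178.7) = 357.3
  A: 0 + 1(25.11) = 25.11

25.1 kmol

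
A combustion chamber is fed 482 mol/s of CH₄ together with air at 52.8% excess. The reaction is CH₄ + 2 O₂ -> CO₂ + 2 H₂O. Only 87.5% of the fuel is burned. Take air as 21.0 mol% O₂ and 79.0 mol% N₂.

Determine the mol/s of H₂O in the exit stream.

Stoichiometric O₂ = 2 × 482 = 964 mol/s; O₂ fed = 964 × 1.528 = 1473 mol/s.
N₂ fed = 1473 × 79/21 = 5541 mol/s.
Fuel reacted = 0.875 × 482 → ξ = 421.8 mol/s.
Outlet (n = n₀ + ν ξ):
  CH₄: 482 − 1(421.8) = 60.25
  O₂: 1473 − 2(421.8) = 629.5
  N₂: 5541 (inert)
  CO₂: 0 + 1(421.8) = 421.8
  H₂O: 0 + 2(421.8) = 843.5

844 mol/s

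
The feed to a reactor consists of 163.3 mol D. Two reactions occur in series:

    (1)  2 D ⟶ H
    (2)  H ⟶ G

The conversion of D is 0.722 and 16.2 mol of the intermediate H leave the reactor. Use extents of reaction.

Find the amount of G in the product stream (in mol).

Conversion of D: D consumed = 2ξ₁ = 0.722 × 163.3 → ξ₁ = 58.95 mol.
H balance: n_H = 0 + 1ξ₁ − 1ξ₂ = 16.2 → ξ₂ = (1·58.95 − 16.2)/1 = 42.75 mol.
Outlet amounts (n = n₀ + Σ ν·ξ):
  D: 163.3 − 2(58.95) = 45.4
  H: 0 + 1(58.95) − 1(42.75) = 16.2
  G: 0 + 1(42.75) = 42.75

42.8 mol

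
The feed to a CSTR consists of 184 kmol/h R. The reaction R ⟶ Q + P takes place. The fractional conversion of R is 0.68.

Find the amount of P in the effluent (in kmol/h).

R reacted = 0.68 × 184 = 125.1 kmol/h; ν_R = −1, so ξ = 125.1/1 = 125.1 kmol/h.
Outlet amounts (n = n₀ + ν ξ):
  R: 184 − 1(125.1) = 58.88
  Q: 0 + 1(125.1) = 125.1
  P: 0 + 1(125.1) = 125.1

125 kmol/h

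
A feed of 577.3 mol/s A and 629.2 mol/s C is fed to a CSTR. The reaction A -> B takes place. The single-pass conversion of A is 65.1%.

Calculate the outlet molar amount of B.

376 mol/s

A reacted = 0.651 × 577.3 = 375.8 mol/s; ν_A = −1, so ξ = 375.8/1 = 375.8 mol/s.
Outlet amounts (n = n₀ + ν ξ):
  A: 577.3 − 1(375.8) = 201.5
  B: 0 + 1(375.8) = 375.8
  C: 629.2 (inert)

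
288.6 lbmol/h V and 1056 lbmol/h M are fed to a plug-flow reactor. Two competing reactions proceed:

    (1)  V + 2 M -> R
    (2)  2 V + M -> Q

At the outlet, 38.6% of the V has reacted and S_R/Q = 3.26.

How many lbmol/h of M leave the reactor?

897 lbmol/h

Conversion of V: V consumed = 0.386 × 288.6 = 111.4 lbmol/h = 1ξ₁ + 2ξ₂.
Selectivity: 1ξ₁ / (1ξ₂) = 3.26 → ξ₁ = 3.26 ξ₂.
Substitute: (1·3.26 + 2) ξ₂ = 111.4 → ξ₂ = 21.18 lbmol/h, ξ₁ = 69.04 lbmol/h.
Outlet amounts (n = n₀ + Σ ν·ξ):
  V: 288.6 − 1(69.04) − 2(21.18) = 177.2
  M: 1056 − 2(69.04) − 1(21.18) = 896.7
  R: 0 + 1(69.04) = 69.04
  Q: 0 + 1(21.18) = 21.18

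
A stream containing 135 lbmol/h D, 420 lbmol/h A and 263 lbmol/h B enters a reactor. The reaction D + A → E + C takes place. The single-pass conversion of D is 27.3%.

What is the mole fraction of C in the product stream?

0.0451

D reacted = 0.273 × 135 = 36.86 lbmol/h; ν_D = −1, so ξ = 36.86/1 = 36.86 lbmol/h.
Outlet amounts (n = n₀ + ν ξ):
  D: 135 − 1(36.86) = 98.14
  A: 420 − 1(36.86) = 383.1
  E: 0 + 1(36.86) = 36.86
  C: 0 + 1(36.86) = 36.86
  B: 263 (inert)
Total out = 818 lbmol/h; y_C = 36.86 / 818 = 0.04506.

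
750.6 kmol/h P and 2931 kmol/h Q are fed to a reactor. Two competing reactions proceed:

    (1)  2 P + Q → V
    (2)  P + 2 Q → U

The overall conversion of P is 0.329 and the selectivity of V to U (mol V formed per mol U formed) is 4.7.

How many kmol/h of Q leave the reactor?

2770 kmol/h

Conversion of P: P consumed = 0.329 × 750.6 = 246.9 kmol/h = 2ξ₁ + 1ξ₂.
Selectivity: 1ξ₁ / (1ξ₂) = 4.7 → ξ₁ = 4.7 ξ₂.
Substitute: (2·4.7 + 1) ξ₂ = 246.9 → ξ₂ = 23.74 kmol/h, ξ₁ = 111.6 kmol/h.
Outlet amounts (n = n₀ + Σ ν·ξ):
  P: 750.6 − 2(111.6) − 1(23.74) = 503.7
  Q: 2931 − 1(111.6) − 2(23.74) = 2772
  V: 0 + 1(111.6) = 111.6
  U: 0 + 1(23.74) = 23.74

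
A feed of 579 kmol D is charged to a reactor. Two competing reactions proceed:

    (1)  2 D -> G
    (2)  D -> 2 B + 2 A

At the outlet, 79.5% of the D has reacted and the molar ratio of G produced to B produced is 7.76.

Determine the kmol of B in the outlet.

Conversion of D: D consumed = 0.795 × 579 = 460.3 kmol = 2ξ₁ + 1ξ₂.
Selectivity: 1ξ₁ / (2ξ₂) = 7.76 → ξ₁ = 15.52 ξ₂.
Substitute: (2·15.52 + 1) ξ₂ = 460.3 → ξ₂ = 14.37 kmol, ξ₁ = 223 kmol.
Outlet amounts (n = n₀ + Σ ν·ξ):
  D: 579 − 2(223) − 1(14.37) = 118.7
  G: 0 + 1(223) = 223
  B: 0 + 2(14.37) = 28.73
  A: 0 + 2(14.37) = 28.73

28.7 kmol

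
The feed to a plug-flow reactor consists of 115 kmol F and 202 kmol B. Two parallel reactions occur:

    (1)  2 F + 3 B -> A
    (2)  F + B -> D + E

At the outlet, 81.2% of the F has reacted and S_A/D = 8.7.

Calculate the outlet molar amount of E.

Conversion of F: F consumed = 0.812 × 115 = 93.38 kmol = 2ξ₁ + 1ξ₂.
Selectivity: 1ξ₁ / (1ξ₂) = 8.7 → ξ₁ = 8.7 ξ₂.
Substitute: (2·8.7 + 1) ξ₂ = 93.38 → ξ₂ = 5.075 kmol, ξ₁ = 44.15 kmol.
Outlet amounts (n = n₀ + Σ ν·ξ):
  F: 115 − 2(44.15) − 1(5.075) = 21.62
  B: 202 − 3(44.15) − 1(5.075) = 64.47
  A: 0 + 1(44.15) = 44.15
  D: 0 + 1(5.075) = 5.075
  E: 0 + 1(5.075) = 5.075

5.08 kmol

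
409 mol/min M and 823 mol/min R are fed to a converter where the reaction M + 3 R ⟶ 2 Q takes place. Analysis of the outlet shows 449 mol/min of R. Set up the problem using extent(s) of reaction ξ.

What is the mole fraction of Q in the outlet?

For R: n = n₀ − 3ξ → 449 = 823 − 3ξ, giving ξ = 124.7 mol/min.
Outlet amounts (n = n₀ + ν ξ):
  M: 409 − 1(124.7) = 284.3
  R: 823 − 3(124.7) = 449
  Q: 0 + 2(124.7) = 249.3
Total out = 982.7 mol/min; y_Q = 249.3 / 982.7 = 0.2537.

0.254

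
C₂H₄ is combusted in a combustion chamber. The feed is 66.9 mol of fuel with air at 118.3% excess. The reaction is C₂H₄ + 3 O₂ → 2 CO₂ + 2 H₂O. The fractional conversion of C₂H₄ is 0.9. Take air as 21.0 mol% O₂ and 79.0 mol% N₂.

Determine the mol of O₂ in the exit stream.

Stoichiometric O₂ = 3 × 66.9 = 200.7 mol; O₂ fed = 200.7 × 2.183 = 438.1 mol.
N₂ fed = 438.1 × 79/21 = 1648 mol.
Fuel reacted = 0.9 × 66.9 → ξ = 60.21 mol.
Outlet (n = n₀ + ν ξ):
  C₂H₄: 66.9 − 1(60.21) = 6.69
  O₂: 438.1 − 3(60.21) = 257.5
  N₂: 1648 (inert)
  CO₂: 0 + 2(60.21) = 120.4
  H₂O: 0 + 2(60.21) = 120.4

257 mol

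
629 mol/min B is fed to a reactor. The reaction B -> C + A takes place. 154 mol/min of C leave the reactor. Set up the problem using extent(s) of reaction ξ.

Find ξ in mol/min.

For C: n = n₀ + 1ξ → 154 = 0 + 1ξ, giving ξ = 154 mol/min.
Outlet amounts (n = n₀ + ν ξ):
  B: 629 − 1(154) = 475
  C: 0 + 1(154) = 154
  A: 0 + 1(154) = 154

ξ = 154 mol/min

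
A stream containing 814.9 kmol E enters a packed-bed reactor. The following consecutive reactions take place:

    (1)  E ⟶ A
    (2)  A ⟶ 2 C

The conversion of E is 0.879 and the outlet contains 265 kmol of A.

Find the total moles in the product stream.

Conversion of E: E consumed = 1ξ₁ = 0.879 × 814.9 → ξ₁ = 716.3 kmol.
A balance: n_A = 0 + 1ξ₁ − 1ξ₂ = 265 → ξ₂ = (1·716.3 − 265)/1 = 451.3 kmol.
Outlet amounts (n = n₀ + Σ ν·ξ):
  E: 814.9 − 1(716.3) = 98.6
  A: 0 + 1(716.3) − 1(451.3) = 265
  C: 0 + 2(451.3) = 902.6
Total out = 98.6 + 265 + 902.6 = 1266 kmol.

1270 kmol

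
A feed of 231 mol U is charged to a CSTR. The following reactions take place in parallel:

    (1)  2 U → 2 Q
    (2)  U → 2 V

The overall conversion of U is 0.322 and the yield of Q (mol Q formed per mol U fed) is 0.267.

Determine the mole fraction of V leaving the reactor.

0.104

Yield of Q: 2ξ₁ / 231 = 0.267 → ξ₁ = 30.84 mol.
Conversion of U: 2ξ₁ + 1ξ₂ = 0.322 × 231 = 74.38 → ξ₂ = 12.7 mol.
Outlet amounts (n = n₀ + Σ ν·ξ):
  U: 231 − 2(30.84) − 1(12.7) = 156.6
  Q: 0 + 2(30.84) = 61.68
  V: 0 + 2(12.7) = 25.41
Total out = 243.7 mol; y_V = 25.41 / 243.7 = 0.1043.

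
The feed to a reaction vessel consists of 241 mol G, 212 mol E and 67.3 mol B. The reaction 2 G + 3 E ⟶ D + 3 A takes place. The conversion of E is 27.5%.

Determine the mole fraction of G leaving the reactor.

0.404

E reacted = 0.275 × 212 = 58.3 mol; ν_E = −3, so ξ = 58.3/3 = 19.43 mol.
Outlet amounts (n = n₀ + ν ξ):
  G: 241 − 2(19.43) = 202.1
  E: 212 − 3(19.43) = 153.7
  D: 0 + 1(19.43) = 19.43
  A: 0 + 3(19.43) = 58.3
  B: 67.3 (inert)
Total out = 500.9 mol; y_G = 202.1 / 500.9 = 0.4036.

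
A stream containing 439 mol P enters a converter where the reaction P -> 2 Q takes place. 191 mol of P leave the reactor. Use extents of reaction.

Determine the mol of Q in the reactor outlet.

For P: n = n₀ − 1ξ → 191 = 439 − 1ξ, giving ξ = 248 mol.
Outlet amounts (n = n₀ + ν ξ):
  P: 439 − 1(248) = 191
  Q: 0 + 2(248) = 496

496 mol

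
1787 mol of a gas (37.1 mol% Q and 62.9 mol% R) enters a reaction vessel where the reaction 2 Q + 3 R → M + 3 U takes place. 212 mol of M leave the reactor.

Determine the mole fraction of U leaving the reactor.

0.404

For M: n = n₀ + 1ξ → 212 = 0 + 1ξ, giving ξ = 212 mol.
Outlet amounts (n = n₀ + ν ξ):
  Q: 663 − 2(212) = 239
  R: 1124 − 3(212) = 488
  M: 0 + 1(212) = 212
  U: 0 + 3(212) = 636
Total out = 1575 mol; y_U = 636 / 1575 = 0.4038.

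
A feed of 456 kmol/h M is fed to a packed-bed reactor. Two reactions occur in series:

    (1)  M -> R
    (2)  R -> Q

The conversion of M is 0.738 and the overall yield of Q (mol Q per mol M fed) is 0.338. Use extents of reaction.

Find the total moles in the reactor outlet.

456 kmol/h

Conversion of M: M consumed = 1ξ₁ = 0.738 × 456 → ξ₁ = 336.5 kmol/h.
Yield of Q: 1ξ₂ / 456 = 0.338 → ξ₂ = 154.1 kmol/h.
Outlet amounts (n = n₀ + Σ ν·ξ):
  M: 456 − 1(336.5) = 119.5
  R: 0 + 1(336.5) − 1(154.1) = 182.4
  Q: 0 + 1(154.1) = 154.1
Total out = 119.5 + 182.4 + 154.1 = 456 kmol/h.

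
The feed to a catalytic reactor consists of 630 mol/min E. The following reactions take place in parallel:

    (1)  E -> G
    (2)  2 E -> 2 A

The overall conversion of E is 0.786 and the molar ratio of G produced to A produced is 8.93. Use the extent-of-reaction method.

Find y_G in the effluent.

0.707

Conversion of E: E consumed = 0.786 × 630 = 495.2 mol/min = 1ξ₁ + 2ξ₂.
Selectivity: 1ξ₁ / (2ξ₂) = 8.93 → ξ₁ = 17.86 ξ₂.
Substitute: (1·17.86 + 2) ξ₂ = 495.2 → ξ₂ = 24.93 mol/min, ξ₁ = 445.3 mol/min.
Outlet amounts (n = n₀ + Σ ν·ξ):
  E: 630 − 1(445.3) − 2(24.93) = 134.8
  G: 0 + 1(445.3) = 445.3
  A: 0 + 2(24.93) = 49.87
Total out = 630 mol/min; y_G = 445.3 / 630 = 0.7068.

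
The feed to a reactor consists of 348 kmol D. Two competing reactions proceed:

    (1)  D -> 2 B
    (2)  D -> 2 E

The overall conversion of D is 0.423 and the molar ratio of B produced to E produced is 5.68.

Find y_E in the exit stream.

0.089

Conversion of D: D consumed = 0.423 × 348 = 147.2 kmol = 1ξ₁ + 1ξ₂.
Selectivity: 2ξ₁ / (2ξ₂) = 5.68 → ξ₁ = 5.68 ξ₂.
Substitute: (1·5.68 + 1) ξ₂ = 147.2 → ξ₂ = 22.04 kmol, ξ₁ = 125.2 kmol.
Outlet amounts (n = n₀ + Σ ν·ξ):
  D: 348 − 1(125.2) − 1(22.04) = 200.8
  B: 0 + 2(125.2) = 250.3
  E: 0 + 2(22.04) = 44.07
Total out = 495.2 kmol; y_E = 44.07 / 495.2 = 0.089.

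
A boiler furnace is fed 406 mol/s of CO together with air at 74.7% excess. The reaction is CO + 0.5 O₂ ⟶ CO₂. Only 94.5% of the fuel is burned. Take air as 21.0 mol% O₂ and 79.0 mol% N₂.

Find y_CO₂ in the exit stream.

Stoichiometric O₂ = 0.5 × 406 = 203 mol/s; O₂ fed = 203 × 1.747 = 354.6 mol/s.
N₂ fed = 354.6 × 79/21 = 1334 mol/s.
Fuel reacted = 0.945 × 406 → ξ = 383.7 mol/s.
Outlet (n = n₀ + ν ξ):
  CO: 406 − 1(383.7) = 22.33
  O₂: 354.6 − 0.5(383.7) = 162.8
  N₂: 1334 (inert)
  CO₂: 0 + 1(383.7) = 383.7
Total out = 1903 mol/s; y_CO₂ = 383.7 / 1903 = 0.2016.

0.202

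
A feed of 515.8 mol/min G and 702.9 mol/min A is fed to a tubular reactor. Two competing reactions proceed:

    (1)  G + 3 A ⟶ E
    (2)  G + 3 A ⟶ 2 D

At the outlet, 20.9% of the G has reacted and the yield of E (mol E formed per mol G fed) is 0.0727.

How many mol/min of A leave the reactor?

379 mol/min

Yield of E: 1ξ₁ / 515.8 = 0.0727 → ξ₁ = 37.5 mol/min.
Conversion of G: 1ξ₁ + 1ξ₂ = 0.209 × 515.8 = 107.8 → ξ₂ = 70.3 mol/min.
Outlet amounts (n = n₀ + Σ ν·ξ):
  G: 515.8 − 1(37.5) − 1(70.3) = 408
  A: 702.9 − 3(37.5) − 3(70.3) = 379.5
  E: 0 + 1(37.5) = 37.5
  D: 0 + 2(70.3) = 140.6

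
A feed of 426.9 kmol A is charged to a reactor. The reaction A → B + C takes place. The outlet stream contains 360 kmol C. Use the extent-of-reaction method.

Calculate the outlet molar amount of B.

For C: n = n₀ + 1ξ → 360 = 0 + 1ξ, giving ξ = 360 kmol.
Outlet amounts (n = n₀ + ν ξ):
  A: 426.9 − 1(360) = 66.9
  B: 0 + 1(360) = 360
  C: 0 + 1(360) = 360

360 kmol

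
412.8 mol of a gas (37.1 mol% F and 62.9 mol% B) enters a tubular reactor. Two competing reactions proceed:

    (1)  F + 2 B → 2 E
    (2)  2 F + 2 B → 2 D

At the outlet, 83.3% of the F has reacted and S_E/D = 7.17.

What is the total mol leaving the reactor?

Conversion of F: F consumed = 0.833 × 153.1 = 127.6 mol = 1ξ₁ + 2ξ₂.
Selectivity: 2ξ₁ / (2ξ₂) = 7.17 → ξ₁ = 7.17 ξ₂.
Substitute: (1·7.17 + 2) ξ₂ = 127.6 → ξ₂ = 13.91 mol, ξ₁ = 99.75 mol.
Outlet amounts (n = n₀ + Σ ν·ξ):
  F: 153.1 − 1(99.75) − 2(13.91) = 25.58
  B: 259.7 − 2(99.75) − 2(13.91) = 32.33
  E: 0 + 2(99.75) = 199.5
  D: 0 + 2(13.91) = 27.82
Total out = 25.58 + 32.33 + 199.5 + 27.82 = 285.2 mol.

285 mol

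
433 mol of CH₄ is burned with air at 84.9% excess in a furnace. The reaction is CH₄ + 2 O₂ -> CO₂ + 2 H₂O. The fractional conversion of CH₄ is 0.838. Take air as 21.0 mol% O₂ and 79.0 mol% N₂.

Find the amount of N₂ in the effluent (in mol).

6020 mol

Stoichiometric O₂ = 2 × 433 = 866 mol; O₂ fed = 866 × 1.849 = 1601 mol.
N₂ fed = 1601 × 79/21 = 6024 mol.
Fuel reacted = 0.838 × 433 → ξ = 362.9 mol.
Outlet (n = n₀ + ν ξ):
  CH₄: 433 − 1(362.9) = 70.15
  O₂: 1601 − 2(362.9) = 875.5
  N₂: 6024 (inert)
  CO₂: 0 + 1(362.9) = 362.9
  H₂O: 0 + 2(362.9) = 725.7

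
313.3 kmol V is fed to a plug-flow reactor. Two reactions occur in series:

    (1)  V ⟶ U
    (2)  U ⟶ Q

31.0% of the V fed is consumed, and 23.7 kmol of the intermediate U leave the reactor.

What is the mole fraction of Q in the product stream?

0.234

Conversion of V: V consumed = 1ξ₁ = 0.31 × 313.3 → ξ₁ = 97.12 kmol.
U balance: n_U = 0 + 1ξ₁ − 1ξ₂ = 23.7 → ξ₂ = (1·97.12 − 23.7)/1 = 73.42 kmol.
Outlet amounts (n = n₀ + Σ ν·ξ):
  V: 313.3 − 1(97.12) = 216.2
  U: 0 + 1(97.12) − 1(73.42) = 23.7
  Q: 0 + 1(73.42) = 73.42
Total out = 313.3 kmol; y_Q = 73.42 / 313.3 = 0.2344.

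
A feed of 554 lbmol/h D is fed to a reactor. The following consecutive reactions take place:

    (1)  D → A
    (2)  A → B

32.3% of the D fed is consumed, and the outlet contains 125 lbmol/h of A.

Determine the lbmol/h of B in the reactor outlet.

53.9 lbmol/h

Conversion of D: D consumed = 1ξ₁ = 0.323 × 554 → ξ₁ = 178.9 lbmol/h.
A balance: n_A = 0 + 1ξ₁ − 1ξ₂ = 125 → ξ₂ = (1·178.9 − 125)/1 = 53.94 lbmol/h.
Outlet amounts (n = n₀ + Σ ν·ξ):
  D: 554 − 1(178.9) = 375.1
  A: 0 + 1(178.9) − 1(53.94) = 125
  B: 0 + 1(53.94) = 53.94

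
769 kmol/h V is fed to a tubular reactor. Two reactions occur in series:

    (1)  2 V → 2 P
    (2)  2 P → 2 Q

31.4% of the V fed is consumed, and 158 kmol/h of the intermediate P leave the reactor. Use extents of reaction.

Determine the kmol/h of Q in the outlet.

83.5 kmol/h

Conversion of V: V consumed = 2ξ₁ = 0.314 × 769 → ξ₁ = 120.7 kmol/h.
P balance: n_P = 0 + 2ξ₁ − 2ξ₂ = 158 → ξ₂ = (2·120.7 − 158)/2 = 41.73 kmol/h.
Outlet amounts (n = n₀ + Σ ν·ξ):
  V: 769 − 2(120.7) = 527.5
  P: 0 + 2(120.7) − 2(41.73) = 158
  Q: 0 + 2(41.73) = 83.47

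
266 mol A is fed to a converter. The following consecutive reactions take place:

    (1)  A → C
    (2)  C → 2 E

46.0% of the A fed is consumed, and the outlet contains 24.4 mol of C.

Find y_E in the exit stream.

0.538

Conversion of A: A consumed = 1ξ₁ = 0.46 × 266 → ξ₁ = 122.4 mol.
C balance: n_C = 0 + 1ξ₁ − 1ξ₂ = 24.4 → ξ₂ = (1·122.4 − 24.4)/1 = 97.96 mol.
Outlet amounts (n = n₀ + Σ ν·ξ):
  A: 266 − 1(122.4) = 143.6
  C: 0 + 1(122.4) − 1(97.96) = 24.4
  E: 0 + 2(97.96) = 195.9
Total out = 364 mol; y_E = 195.9 / 364 = 0.5383.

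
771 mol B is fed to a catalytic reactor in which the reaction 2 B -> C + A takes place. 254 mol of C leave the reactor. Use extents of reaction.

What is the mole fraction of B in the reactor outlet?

For C: n = n₀ + 1ξ → 254 = 0 + 1ξ, giving ξ = 254 mol.
Outlet amounts (n = n₀ + ν ξ):
  B: 771 − 2(254) = 263
  C: 0 + 1(254) = 254
  A: 0 + 1(254) = 254
Total out = 771 mol; y_B = 263 / 771 = 0.3411.

0.341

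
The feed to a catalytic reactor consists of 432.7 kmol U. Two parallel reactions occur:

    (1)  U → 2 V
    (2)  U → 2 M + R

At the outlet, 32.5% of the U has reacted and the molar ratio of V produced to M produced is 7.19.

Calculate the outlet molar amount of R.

17.2 kmol

Conversion of U: U consumed = 0.325 × 432.7 = 140.6 kmol = 1ξ₁ + 1ξ₂.
Selectivity: 2ξ₁ / (2ξ₂) = 7.19 → ξ₁ = 7.19 ξ₂.
Substitute: (1·7.19 + 1) ξ₂ = 140.6 → ξ₂ = 17.17 kmol, ξ₁ = 123.5 kmol.
Outlet amounts (n = n₀ + Σ ν·ξ):
  U: 432.7 − 1(123.5) − 1(17.17) = 292.1
  V: 0 + 2(123.5) = 246.9
  M: 0 + 2(17.17) = 34.34
  R: 0 + 1(17.17) = 17.17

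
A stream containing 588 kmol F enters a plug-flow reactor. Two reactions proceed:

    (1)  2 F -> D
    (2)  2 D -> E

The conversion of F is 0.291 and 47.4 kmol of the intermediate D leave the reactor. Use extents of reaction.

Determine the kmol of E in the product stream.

19.1 kmol

Conversion of F: F consumed = 2ξ₁ = 0.291 × 588 → ξ₁ = 85.55 kmol.
D balance: n_D = 0 + 1ξ₁ − 2ξ₂ = 47.4 → ξ₂ = (1·85.55 − 47.4)/2 = 19.08 kmol.
Outlet amounts (n = n₀ + Σ ν·ξ):
  F: 588 − 2(85.55) = 416.9
  D: 0 + 1(85.55) − 2(19.08) = 47.4
  E: 0 + 1(19.08) = 19.08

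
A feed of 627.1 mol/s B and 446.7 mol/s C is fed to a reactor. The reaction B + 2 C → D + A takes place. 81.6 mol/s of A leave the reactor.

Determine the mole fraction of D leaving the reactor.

0.0822

For A: n = n₀ + 1ξ → 81.6 = 0 + 1ξ, giving ξ = 81.6 mol/s.
Outlet amounts (n = n₀ + ν ξ):
  B: 627.1 − 1(81.6) = 545.5
  C: 446.7 − 2(81.6) = 283.5
  D: 0 + 1(81.6) = 81.6
  A: 0 + 1(81.6) = 81.6
Total out = 992.2 mol/s; y_D = 81.6 / 992.2 = 0.08224.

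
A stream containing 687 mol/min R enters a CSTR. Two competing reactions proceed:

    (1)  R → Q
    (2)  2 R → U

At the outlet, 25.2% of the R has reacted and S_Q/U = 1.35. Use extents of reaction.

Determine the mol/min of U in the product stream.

51.7 mol/min

Conversion of R: R consumed = 0.252 × 687 = 173.1 mol/min = 1ξ₁ + 2ξ₂.
Selectivity: 1ξ₁ / (1ξ₂) = 1.35 → ξ₁ = 1.35 ξ₂.
Substitute: (1·1.35 + 2) ξ₂ = 173.1 → ξ₂ = 51.68 mol/min, ξ₁ = 69.77 mol/min.
Outlet amounts (n = n₀ + Σ ν·ξ):
  R: 687 − 1(69.77) − 2(51.68) = 513.9
  Q: 0 + 1(69.77) = 69.77
  U: 0 + 1(51.68) = 51.68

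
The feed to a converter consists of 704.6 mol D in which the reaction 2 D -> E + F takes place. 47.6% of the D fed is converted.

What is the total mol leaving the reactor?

D reacted = 0.476 × 704.6 = 335.4 mol; ν_D = −2, so ξ = 335.4/2 = 167.7 mol.
Outlet amounts (n = n₀ + ν ξ):
  D: 704.6 − 2(167.7) = 369.2
  E: 0 + 1(167.7) = 167.7
  F: 0 + 1(167.7) = 167.7
Total out = 369.2 + 167.7 + 167.7 = 704.6 mol.

705 mol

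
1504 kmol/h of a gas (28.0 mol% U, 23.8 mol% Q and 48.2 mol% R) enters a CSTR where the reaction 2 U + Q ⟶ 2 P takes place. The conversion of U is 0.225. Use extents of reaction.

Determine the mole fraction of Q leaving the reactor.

U reacted = 0.225 × 421.1 = 94.75 kmol/h; ν_U = −2, so ξ = 94.75/2 = 47.38 kmol/h.
Outlet amounts (n = n₀ + ν ξ):
  U: 421.1 − 2(47.38) = 326.4
  Q: 358 − 1(47.38) = 310.6
  P: 0 + 2(47.38) = 94.75
  R: 724.9 (inert)
Total out = 1457 kmol/h; y_Q = 310.6 / 1457 = 0.2132.

0.213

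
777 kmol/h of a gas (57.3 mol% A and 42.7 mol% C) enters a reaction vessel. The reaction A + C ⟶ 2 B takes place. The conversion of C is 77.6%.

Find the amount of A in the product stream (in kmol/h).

C reacted = 0.776 × 331.8 = 257.5 kmol/h; ν_C = −1, so ξ = 257.5/1 = 257.5 kmol/h.
Outlet amounts (n = n₀ + ν ξ):
  A: 445.2 − 1(257.5) = 187.8
  C: 331.8 − 1(257.5) = 74.32
  B: 0 + 2(257.5) = 514.9

188 kmol/h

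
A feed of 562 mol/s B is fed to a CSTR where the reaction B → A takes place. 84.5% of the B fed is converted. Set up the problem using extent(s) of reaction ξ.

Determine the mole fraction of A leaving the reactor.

0.845

B reacted = 0.845 × 562 = 474.9 mol/s; ν_B = −1, so ξ = 474.9/1 = 474.9 mol/s.
Outlet amounts (n = n₀ + ν ξ):
  B: 562 − 1(474.9) = 87.11
  A: 0 + 1(474.9) = 474.9
Total out = 562 mol/s; y_A = 474.9 / 562 = 0.845.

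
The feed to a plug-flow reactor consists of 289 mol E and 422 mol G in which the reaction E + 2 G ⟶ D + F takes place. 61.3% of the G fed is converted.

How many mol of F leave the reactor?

G reacted = 0.613 × 422 = 258.7 mol; ν_G = −2, so ξ = 258.7/2 = 129.3 mol.
Outlet amounts (n = n₀ + ν ξ):
  E: 289 − 1(129.3) = 159.7
  G: 422 − 2(129.3) = 163.3
  D: 0 + 1(129.3) = 129.3
  F: 0 + 1(129.3) = 129.3

129 mol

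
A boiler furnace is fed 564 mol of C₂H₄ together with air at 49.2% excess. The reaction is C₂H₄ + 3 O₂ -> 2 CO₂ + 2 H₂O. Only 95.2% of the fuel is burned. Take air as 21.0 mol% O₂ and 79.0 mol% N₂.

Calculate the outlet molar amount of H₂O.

Stoichiometric O₂ = 3 × 564 = 1692 mol; O₂ fed = 1692 × 1.492 = 2524 mol.
N₂ fed = 2524 × 79/21 = 9497 mol.
Fuel reacted = 0.952 × 564 → ξ = 536.9 mol.
Outlet (n = n₀ + ν ξ):
  C₂H₄: 564 − 1(536.9) = 27.07
  O₂: 2524 − 3(536.9) = 913.7
  N₂: 9497 (inert)
  CO₂: 0 + 2(536.9) = 1074
  H₂O: 0 + 2(536.9) = 1074

1070 mol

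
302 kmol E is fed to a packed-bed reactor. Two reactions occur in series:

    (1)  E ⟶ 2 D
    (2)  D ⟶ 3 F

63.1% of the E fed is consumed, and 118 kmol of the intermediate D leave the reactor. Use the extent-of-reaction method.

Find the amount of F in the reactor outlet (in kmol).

789 kmol

Conversion of E: E consumed = 1ξ₁ = 0.631 × 302 → ξ₁ = 190.6 kmol.
D balance: n_D = 0 + 2ξ₁ − 1ξ₂ = 118 → ξ₂ = (2·190.6 − 118)/1 = 263.1 kmol.
Outlet amounts (n = n₀ + Σ ν·ξ):
  E: 302 − 1(190.6) = 111.4
  D: 0 + 2(190.6) − 1(263.1) = 118
  F: 0 + 3(263.1) = 789.4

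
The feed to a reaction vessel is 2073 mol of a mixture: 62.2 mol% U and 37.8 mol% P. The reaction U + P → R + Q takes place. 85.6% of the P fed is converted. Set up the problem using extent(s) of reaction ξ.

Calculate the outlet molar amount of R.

P reacted = 0.856 × 783.6 = 670.8 mol; ν_P = −1, so ξ = 670.8/1 = 670.8 mol.
Outlet amounts (n = n₀ + ν ξ):
  U: 1289 − 1(670.8) = 618.6
  P: 783.6 − 1(670.8) = 112.8
  R: 0 + 1(670.8) = 670.8
  Q: 0 + 1(670.8) = 670.8

671 mol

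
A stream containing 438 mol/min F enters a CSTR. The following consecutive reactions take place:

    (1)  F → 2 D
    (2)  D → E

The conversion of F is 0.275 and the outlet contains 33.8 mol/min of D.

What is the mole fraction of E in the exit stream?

Conversion of F: F consumed = 1ξ₁ = 0.275 × 438 → ξ₁ = 120.5 mol/min.
D balance: n_D = 0 + 2ξ₁ − 1ξ₂ = 33.8 → ξ₂ = (2·120.5 − 33.8)/1 = 207.1 mol/min.
Outlet amounts (n = n₀ + Σ ν·ξ):
  F: 438 − 1(120.5) = 317.6
  D: 0 + 2(120.5) − 1(207.1) = 33.8
  E: 0 + 1(207.1) = 207.1
Total out = 558.5 mol/min; y_E = 207.1 / 558.5 = 0.3708.

0.371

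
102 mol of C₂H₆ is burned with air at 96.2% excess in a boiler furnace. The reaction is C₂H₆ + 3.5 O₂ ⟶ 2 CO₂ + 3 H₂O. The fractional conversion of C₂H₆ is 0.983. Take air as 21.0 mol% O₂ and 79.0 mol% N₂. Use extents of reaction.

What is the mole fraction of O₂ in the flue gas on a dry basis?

0.11

Stoichiometric O₂ = 3.5 × 102 = 357 mol; O₂ fed = 357 × 1.962 = 700.4 mol.
N₂ fed = 700.4 × 79/21 = 2635 mol.
Fuel reacted = 0.983 × 102 → ξ = 100.3 mol.
Outlet (n = n₀ + ν ξ):
  C₂H₆: 102 − 1(100.3) = 1.734
  O₂: 700.4 − 3.5(100.3) = 349.5
  N₂: 2635 (inert)
  CO₂: 0 + 2(100.3) = 200.5
  H₂O: 0 + 3(100.3) = 300.8
Dry total = 3187 mol; y_O₂ (dry) = 349.5 / 3187 = 0.1097.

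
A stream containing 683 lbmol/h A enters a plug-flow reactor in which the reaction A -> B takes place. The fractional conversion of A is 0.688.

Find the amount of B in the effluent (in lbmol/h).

470 lbmol/h

A reacted = 0.688 × 683 = 469.9 lbmol/h; ν_A = −1, so ξ = 469.9/1 = 469.9 lbmol/h.
Outlet amounts (n = n₀ + ν ξ):
  A: 683 − 1(469.9) = 213.1
  B: 0 + 1(469.9) = 469.9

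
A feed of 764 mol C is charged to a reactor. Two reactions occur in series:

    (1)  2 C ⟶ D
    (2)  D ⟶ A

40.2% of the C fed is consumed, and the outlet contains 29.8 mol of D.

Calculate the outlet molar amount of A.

Conversion of C: C consumed = 2ξ₁ = 0.402 × 764 → ξ₁ = 153.6 mol.
D balance: n_D = 0 + 1ξ₁ − 1ξ₂ = 29.8 → ξ₂ = (1·153.6 − 29.8)/1 = 123.8 mol.
Outlet amounts (n = n₀ + Σ ν·ξ):
  C: 764 − 2(153.6) = 456.9
  D: 0 + 1(153.6) − 1(123.8) = 29.8
  A: 0 + 1(123.8) = 123.8

124 mol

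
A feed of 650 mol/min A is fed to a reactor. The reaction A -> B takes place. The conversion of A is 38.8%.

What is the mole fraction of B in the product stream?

A reacted = 0.388 × 650 = 252.2 mol/min; ν_A = −1, so ξ = 252.2/1 = 252.2 mol/min.
Outlet amounts (n = n₀ + ν ξ):
  A: 650 − 1(252.2) = 397.8
  B: 0 + 1(252.2) = 252.2
Total out = 650 mol/min; y_B = 252.2 / 650 = 0.388.

0.388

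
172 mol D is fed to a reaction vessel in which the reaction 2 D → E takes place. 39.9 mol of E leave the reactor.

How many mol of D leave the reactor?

92.2 mol

For E: n = n₀ + 1ξ → 39.9 = 0 + 1ξ, giving ξ = 39.9 mol.
Outlet amounts (n = n₀ + ν ξ):
  D: 172 − 2(39.9) = 92.2
  E: 0 + 1(39.9) = 39.9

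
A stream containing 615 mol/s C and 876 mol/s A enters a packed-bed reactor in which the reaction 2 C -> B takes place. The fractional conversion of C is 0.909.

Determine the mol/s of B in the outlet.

C reacted = 0.909 × 615 = 559 mol/s; ν_C = −2, so ξ = 559/2 = 279.5 mol/s.
Outlet amounts (n = n₀ + ν ξ):
  C: 615 − 2(279.5) = 55.97
  B: 0 + 1(279.5) = 279.5
  A: 876 (inert)

280 mol/s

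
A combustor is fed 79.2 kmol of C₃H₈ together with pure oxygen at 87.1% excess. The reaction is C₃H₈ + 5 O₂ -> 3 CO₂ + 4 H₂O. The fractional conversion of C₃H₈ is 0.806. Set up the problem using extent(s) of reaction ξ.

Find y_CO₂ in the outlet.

Stoichiometric O₂ = 5 × 79.2 = 396 kmol; O₂ fed = 396 × 1.871 = 740.9 kmol.
Fuel reacted = 0.806 × 79.2 → ξ = 63.84 kmol.
Outlet (n = n₀ + ν ξ):
  C₃H₈: 79.2 − 1(63.84) = 15.36
  O₂: 740.9 − 5(63.84) = 421.7
  CO₂: 0 + 3(63.84) = 191.5
  H₂O: 0 + 4(63.84) = 255.3
Total out = 884 kmol; y_CO₂ = 191.5 / 884 = 0.2166.

0.217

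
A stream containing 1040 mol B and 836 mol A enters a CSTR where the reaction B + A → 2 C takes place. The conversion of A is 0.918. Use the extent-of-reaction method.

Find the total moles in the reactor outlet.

1880 mol

A reacted = 0.918 × 836 = 767.4 mol; ν_A = −1, so ξ = 767.4/1 = 767.4 mol.
Outlet amounts (n = n₀ + ν ξ):
  B: 1040 − 1(767.4) = 272.6
  A: 836 − 1(767.4) = 68.55
  C: 0 + 2(767.4) = 1535
Total out = 272.6 + 68.55 + 1535 = 1876 mol.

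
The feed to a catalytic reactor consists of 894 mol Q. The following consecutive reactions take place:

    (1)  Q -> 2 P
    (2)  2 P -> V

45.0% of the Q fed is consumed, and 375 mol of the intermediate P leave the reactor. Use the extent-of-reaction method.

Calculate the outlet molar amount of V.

215 mol

Conversion of Q: Q consumed = 1ξ₁ = 0.45 × 894 → ξ₁ = 402.3 mol.
P balance: n_P = 0 + 2ξ₁ − 2ξ₂ = 375 → ξ₂ = (2·402.3 − 375)/2 = 214.8 mol.
Outlet amounts (n = n₀ + Σ ν·ξ):
  Q: 894 − 1(402.3) = 491.7
  P: 0 + 2(402.3) − 2(214.8) = 375
  V: 0 + 1(214.8) = 214.8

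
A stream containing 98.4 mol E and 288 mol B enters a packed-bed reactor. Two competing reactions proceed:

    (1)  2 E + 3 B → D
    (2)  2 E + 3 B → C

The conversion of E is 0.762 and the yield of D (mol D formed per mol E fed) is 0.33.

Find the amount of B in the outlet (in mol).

176 mol

Yield of D: 1ξ₁ / 98.4 = 0.33 → ξ₁ = 32.47 mol.
Conversion of E: 2ξ₁ + 2ξ₂ = 0.762 × 98.4 = 74.98 → ξ₂ = 5.018 mol.
Outlet amounts (n = n₀ + Σ ν·ξ):
  E: 98.4 − 2(32.47) − 2(5.018) = 23.42
  B: 288 − 3(32.47) − 3(5.018) = 175.5
  D: 0 + 1(32.47) = 32.47
  C: 0 + 1(5.018) = 5.018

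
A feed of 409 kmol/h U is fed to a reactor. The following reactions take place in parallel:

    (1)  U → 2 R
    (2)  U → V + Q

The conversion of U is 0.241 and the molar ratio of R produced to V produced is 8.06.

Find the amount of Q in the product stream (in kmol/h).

19.6 kmol/h

Conversion of U: U consumed = 0.241 × 409 = 98.57 kmol/h = 1ξ₁ + 1ξ₂.
Selectivity: 2ξ₁ / (1ξ₂) = 8.06 → ξ₁ = 4.03 ξ₂.
Substitute: (1·4.03 + 1) ξ₂ = 98.57 → ξ₂ = 19.6 kmol/h, ξ₁ = 78.97 kmol/h.
Outlet amounts (n = n₀ + Σ ν·ξ):
  U: 409 − 1(78.97) − 1(19.6) = 310.4
  R: 0 + 2(78.97) = 157.9
  V: 0 + 1(19.6) = 19.6
  Q: 0 + 1(19.6) = 19.6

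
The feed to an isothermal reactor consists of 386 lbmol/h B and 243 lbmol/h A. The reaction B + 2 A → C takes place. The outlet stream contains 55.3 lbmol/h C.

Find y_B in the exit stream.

For C: n = n₀ + 1ξ → 55.3 = 0 + 1ξ, giving ξ = 55.3 lbmol/h.
Outlet amounts (n = n₀ + ν ξ):
  B: 386 − 1(55.3) = 330.7
  A: 243 − 2(55.3) = 132.4
  C: 0 + 1(55.3) = 55.3
Total out = 518.4 lbmol/h; y_B = 330.7 / 518.4 = 0.6379.

0.638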